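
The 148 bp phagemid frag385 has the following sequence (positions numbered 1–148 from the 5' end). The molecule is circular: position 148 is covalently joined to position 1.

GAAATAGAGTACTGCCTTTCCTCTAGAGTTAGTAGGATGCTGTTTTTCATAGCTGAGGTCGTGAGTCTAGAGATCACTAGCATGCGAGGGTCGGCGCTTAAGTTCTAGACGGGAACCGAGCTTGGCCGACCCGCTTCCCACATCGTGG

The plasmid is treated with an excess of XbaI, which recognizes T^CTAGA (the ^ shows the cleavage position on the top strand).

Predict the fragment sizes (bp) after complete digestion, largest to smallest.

66, 44, 38 bp

XbaI sites (TCTAGA) start at positions 22, 66, 104.
XbaI cuts after the first base of each site, so after positions 22, 66, 104.
Circular molecule, 3 cuts → 3 fragments:
  23–66 → 44 bp
  67–104 → 38 bp
  105–148 then 1–22 → 44 + 22 = 66 bp
Sorted largest to smallest: 66, 44, 38 bp.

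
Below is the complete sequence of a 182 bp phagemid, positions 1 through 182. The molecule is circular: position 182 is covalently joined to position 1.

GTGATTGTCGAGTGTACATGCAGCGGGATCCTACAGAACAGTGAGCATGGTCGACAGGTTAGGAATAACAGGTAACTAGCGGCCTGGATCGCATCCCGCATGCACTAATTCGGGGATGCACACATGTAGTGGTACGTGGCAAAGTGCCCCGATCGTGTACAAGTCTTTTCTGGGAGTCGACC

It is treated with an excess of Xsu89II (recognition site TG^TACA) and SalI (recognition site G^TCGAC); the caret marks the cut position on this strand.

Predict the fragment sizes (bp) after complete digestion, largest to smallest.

107, 36, 20, 19 bp

Xsu89II sites (TGTACA) start at positions 13, 156.
Xsu89II cuts after base 2 of each site, so after positions 14, 157.
SalI sites (GTCGAC) start at positions 50, 176.
SalI cuts after the first base of each site, so after positions 50, 176.
Combined cut positions: 14, 50, 157, 176.
Circular molecule, 4 cuts → 4 fragments:
  15–50 → 36 bp
  51–157 → 107 bp
  158–176 → 19 bp
  177–182 then 1–14 → 6 + 14 = 20 bp
Sorted largest to smallest: 107, 36, 20, 19 bp.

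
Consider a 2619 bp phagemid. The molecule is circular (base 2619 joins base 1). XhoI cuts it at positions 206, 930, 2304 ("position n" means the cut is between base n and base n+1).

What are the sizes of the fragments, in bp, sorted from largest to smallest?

1374, 724, 521 bp

Circular molecule, 3 cuts → 3 fragments:
  930 − 206 = 724 bp
  2304 − 930 = 1374 bp
  wrap: 2619 − 2304 + 206 = 521 bp
Sorted largest to smallest: 1374, 724, 521 bp.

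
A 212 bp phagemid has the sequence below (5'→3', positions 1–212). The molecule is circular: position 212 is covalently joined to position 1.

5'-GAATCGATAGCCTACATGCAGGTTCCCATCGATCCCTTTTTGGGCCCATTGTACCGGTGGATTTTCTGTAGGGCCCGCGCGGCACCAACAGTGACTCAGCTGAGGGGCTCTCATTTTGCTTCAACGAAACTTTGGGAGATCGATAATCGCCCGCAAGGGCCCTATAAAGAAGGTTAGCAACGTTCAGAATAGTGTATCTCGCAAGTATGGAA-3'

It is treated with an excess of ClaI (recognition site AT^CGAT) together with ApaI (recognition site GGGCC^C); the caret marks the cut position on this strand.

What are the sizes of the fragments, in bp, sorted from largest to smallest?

65, 55, 29, 25, 21, 17 bp

ClaI sites (ATCGAT) start at positions 3, 28, 139.
ClaI cuts after base 2 of each site, so after positions 4, 29, 140.
ApaI sites (GGGCCC) start at positions 42, 71, 157.
ApaI cuts after base 5 of each site (before the last base), so after positions 46, 75, 161.
Combined cut positions: 4, 29, 46, 75, 140, 161.
Circular molecule, 6 cuts → 6 fragments:
  5–29 → 25 bp
  30–46 → 17 bp
  47–75 → 29 bp
  76–140 → 65 bp
  141–161 → 21 bp
  162–212 then 1–4 → 51 + 4 = 55 bp
Sorted largest to smallest: 65, 55, 29, 25, 21, 17 bp.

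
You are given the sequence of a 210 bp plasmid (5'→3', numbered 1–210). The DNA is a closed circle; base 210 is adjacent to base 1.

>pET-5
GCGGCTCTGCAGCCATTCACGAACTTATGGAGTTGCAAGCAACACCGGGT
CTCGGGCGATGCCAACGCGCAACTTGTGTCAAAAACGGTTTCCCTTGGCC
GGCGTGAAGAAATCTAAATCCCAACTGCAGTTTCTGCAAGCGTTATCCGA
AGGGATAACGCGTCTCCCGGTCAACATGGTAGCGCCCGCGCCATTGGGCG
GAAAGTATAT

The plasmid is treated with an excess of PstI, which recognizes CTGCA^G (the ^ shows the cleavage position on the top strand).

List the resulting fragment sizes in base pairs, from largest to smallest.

PstI sites (CTGCAG) start at positions 7, 125.
PstI cuts after base 5 of each site (before the last base), so after positions 11, 129.
Circular molecule, 2 cuts → 2 fragments:
  12–129 → 118 bp
  130–210 then 1–11 → 81 + 11 = 92 bp
Sorted largest to smallest: 118, 92 bp.

118, 92 bp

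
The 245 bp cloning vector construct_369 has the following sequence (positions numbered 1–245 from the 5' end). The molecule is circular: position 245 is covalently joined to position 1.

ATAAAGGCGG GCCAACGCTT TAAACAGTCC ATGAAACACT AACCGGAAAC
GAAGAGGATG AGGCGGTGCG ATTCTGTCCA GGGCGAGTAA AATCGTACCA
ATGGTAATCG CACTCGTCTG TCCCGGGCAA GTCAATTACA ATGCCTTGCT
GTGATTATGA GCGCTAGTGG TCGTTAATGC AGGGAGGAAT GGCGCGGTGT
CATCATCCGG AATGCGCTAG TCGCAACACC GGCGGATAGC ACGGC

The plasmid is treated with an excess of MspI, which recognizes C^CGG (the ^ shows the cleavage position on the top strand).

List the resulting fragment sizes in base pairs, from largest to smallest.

MspI sites (CCGG) start at positions 43, 123, 207, 229.
MspI cuts after the first base of each site, so after positions 43, 123, 207, 229.
Circular molecule, 4 cuts → 4 fragments:
  44–123 → 80 bp
  124–207 → 84 bp
  208–229 → 22 bp
  230–245 then 1–43 → 16 + 43 = 59 bp
Sorted largest to smallest: 84, 80, 59, 22 bp.

84, 80, 59, 22 bp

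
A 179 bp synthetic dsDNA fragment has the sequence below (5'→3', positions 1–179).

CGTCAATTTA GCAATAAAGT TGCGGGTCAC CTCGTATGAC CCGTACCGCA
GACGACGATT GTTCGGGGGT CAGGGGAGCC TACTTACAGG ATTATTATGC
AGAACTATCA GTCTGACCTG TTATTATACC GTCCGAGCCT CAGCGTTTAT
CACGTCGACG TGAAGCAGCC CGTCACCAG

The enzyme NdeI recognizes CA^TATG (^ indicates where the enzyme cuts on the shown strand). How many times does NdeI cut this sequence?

0

No occurrence of CATATG is present in the sequence.
NdeI does not cut: 0 sites.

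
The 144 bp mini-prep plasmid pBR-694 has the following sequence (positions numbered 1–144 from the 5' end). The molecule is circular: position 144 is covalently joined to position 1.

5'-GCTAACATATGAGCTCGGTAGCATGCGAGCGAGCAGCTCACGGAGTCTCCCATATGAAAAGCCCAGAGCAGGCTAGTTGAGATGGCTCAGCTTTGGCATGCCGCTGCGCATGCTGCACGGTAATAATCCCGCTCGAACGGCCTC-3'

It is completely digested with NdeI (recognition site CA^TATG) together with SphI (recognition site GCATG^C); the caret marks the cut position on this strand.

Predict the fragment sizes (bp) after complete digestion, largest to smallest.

48, 39, 27, 18, 12 bp

NdeI sites (CATATG) start at positions 6, 51.
NdeI cuts after base 2 of each site, so after positions 7, 52.
SphI sites (GCATGC) start at positions 21, 96, 108.
SphI cuts after base 5 of each site (before the last base), so after positions 25, 100, 112.
Combined cut positions: 7, 25, 52, 100, 112.
Circular molecule, 5 cuts → 5 fragments:
  8–25 → 18 bp
  26–52 → 27 bp
  53–100 → 48 bp
  101–112 → 12 bp
  113–144 then 1–7 → 32 + 7 = 39 bp
Sorted largest to smallest: 48, 39, 27, 18, 12 bp.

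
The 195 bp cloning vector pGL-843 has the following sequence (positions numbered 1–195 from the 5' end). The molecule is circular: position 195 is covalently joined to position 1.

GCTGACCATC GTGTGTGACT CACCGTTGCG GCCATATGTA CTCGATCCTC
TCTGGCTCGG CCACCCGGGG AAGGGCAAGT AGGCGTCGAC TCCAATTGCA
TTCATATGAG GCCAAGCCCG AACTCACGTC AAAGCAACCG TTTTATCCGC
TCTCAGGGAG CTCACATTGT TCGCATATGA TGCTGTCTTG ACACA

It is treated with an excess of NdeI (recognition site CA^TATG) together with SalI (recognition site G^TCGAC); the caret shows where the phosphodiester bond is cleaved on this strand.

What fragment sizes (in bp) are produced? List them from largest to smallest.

71, 54, 51, 19 bp

NdeI sites (CATATG) start at positions 33, 103, 174.
NdeI cuts after base 2 of each site, so after positions 34, 104, 175.
The SalI site (GTCGAC) starts at position 85.
SalI cuts after the first base of each site, so after position 85.
Combined cut positions: 34, 85, 104, 175.
Circular molecule, 4 cuts → 4 fragments:
  35–85 → 51 bp
  86–104 → 19 bp
  105–175 → 71 bp
  176–195 then 1–34 → 20 + 34 = 54 bp
Sorted largest to smallest: 71, 54, 51, 19 bp.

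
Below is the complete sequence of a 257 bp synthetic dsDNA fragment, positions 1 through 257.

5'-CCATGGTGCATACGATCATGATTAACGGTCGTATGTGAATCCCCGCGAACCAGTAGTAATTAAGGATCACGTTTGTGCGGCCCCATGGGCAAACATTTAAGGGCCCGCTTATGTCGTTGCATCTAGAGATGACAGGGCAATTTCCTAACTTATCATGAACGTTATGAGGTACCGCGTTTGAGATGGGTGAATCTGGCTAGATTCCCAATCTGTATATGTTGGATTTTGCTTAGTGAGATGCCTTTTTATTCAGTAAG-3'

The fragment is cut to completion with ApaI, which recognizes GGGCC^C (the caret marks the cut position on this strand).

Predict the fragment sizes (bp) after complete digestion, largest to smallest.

152, 105 bp

The ApaI site (GGGCCC) starts at position 101.
ApaI cuts after base 5 of each site (before the last base), so after position 105.
Linear molecule, 1 cut → 2 fragments:
  1–105 → 105 bp
  106–257 → 152 bp
Sorted largest to smallest: 152, 105 bp.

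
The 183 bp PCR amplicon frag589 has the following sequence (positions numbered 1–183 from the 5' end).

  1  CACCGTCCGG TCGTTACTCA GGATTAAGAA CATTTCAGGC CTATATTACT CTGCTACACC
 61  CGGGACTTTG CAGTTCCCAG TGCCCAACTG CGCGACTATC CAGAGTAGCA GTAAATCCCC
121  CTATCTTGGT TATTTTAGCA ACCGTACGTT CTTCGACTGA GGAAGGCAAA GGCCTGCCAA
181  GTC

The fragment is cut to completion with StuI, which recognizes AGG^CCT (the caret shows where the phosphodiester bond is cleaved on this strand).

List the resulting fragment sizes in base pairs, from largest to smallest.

133, 39, 11 bp

StuI sites (AGGCCT) start at positions 37, 170.
StuI cuts after base 3 of each site, so after positions 39, 172.
Linear molecule, 2 cuts → 3 fragments:
  1–39 → 39 bp
  40–172 → 133 bp
  173–183 → 11 bp
Sorted largest to smallest: 133, 39, 11 bp.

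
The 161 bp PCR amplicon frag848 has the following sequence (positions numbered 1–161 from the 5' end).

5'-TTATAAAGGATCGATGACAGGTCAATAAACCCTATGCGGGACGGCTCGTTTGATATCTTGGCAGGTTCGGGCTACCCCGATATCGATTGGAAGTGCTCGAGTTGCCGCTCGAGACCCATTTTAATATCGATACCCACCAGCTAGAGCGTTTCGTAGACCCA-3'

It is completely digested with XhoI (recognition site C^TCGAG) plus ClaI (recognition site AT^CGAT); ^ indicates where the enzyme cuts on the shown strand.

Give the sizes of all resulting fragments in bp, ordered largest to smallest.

XhoI sites (CTCGAG) start at positions 96, 108.
XhoI cuts after the first base of each site, so after positions 96, 108.
ClaI sites (ATCGAT) start at positions 10, 82, 126.
ClaI cuts after base 2 of each site, so after positions 11, 83, 127.
Combined cut positions: 11, 83, 96, 108, 127.
Linear molecule, 5 cuts → 6 fragments:
  1–11 → 11 bp
  12–83 → 72 bp
  84–96 → 13 bp
  97–108 → 12 bp
  109–127 → 19 bp
  128–161 → 34 bp
Sorted largest to smallest: 72, 34, 19, 13, 12, 11 bp.

72, 34, 19, 13, 12, 11 bp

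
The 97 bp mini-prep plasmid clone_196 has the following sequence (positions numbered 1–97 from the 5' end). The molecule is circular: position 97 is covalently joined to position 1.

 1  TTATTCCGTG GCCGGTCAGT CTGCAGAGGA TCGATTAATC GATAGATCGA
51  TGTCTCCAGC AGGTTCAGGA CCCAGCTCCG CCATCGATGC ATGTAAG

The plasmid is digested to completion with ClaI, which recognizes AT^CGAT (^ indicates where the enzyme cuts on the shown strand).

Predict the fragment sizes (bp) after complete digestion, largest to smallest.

ClaI sites (ATCGAT) start at positions 30, 38, 46, 83.
ClaI cuts after base 2 of each site, so after positions 31, 39, 47, 84.
Circular molecule, 4 cuts → 4 fragments:
  32–39 → 8 bp
  40–47 → 8 bp
  48–84 → 37 bp
  85–97 then 1–31 → 13 + 31 = 44 bp
Sorted largest to smallest: 44, 37, 8, 8 bp.

44, 37, 8, 8 bp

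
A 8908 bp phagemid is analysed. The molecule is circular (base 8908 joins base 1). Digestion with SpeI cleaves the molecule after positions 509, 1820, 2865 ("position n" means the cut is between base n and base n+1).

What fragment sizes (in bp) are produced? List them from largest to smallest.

Circular molecule, 3 cuts → 3 fragments:
  1820 − 509 = 1311 bp
  2865 − 1820 = 1045 bp
  wrap: 8908 − 2865 + 509 = 6552 bp
Sorted largest to smallest: 6552, 1311, 1045 bp.

6552, 1311, 1045 bp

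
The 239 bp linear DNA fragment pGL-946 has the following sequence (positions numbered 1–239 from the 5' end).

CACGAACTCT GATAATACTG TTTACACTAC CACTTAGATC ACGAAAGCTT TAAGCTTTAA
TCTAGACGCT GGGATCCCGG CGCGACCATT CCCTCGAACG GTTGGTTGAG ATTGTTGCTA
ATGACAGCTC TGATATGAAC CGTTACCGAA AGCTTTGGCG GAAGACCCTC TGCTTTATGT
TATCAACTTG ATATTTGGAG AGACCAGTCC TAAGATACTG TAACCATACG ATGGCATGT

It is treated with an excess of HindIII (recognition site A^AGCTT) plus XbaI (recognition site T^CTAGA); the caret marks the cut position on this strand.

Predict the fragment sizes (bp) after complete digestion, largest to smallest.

HindIII sites (AAGCTT) start at positions 45, 52, 150.
HindIII cuts after the first base of each site, so after positions 45, 52, 150.
The XbaI site (TCTAGA) starts at position 61.
XbaI cuts after the first base of each site, so after position 61.
Combined cut positions: 45, 52, 61, 150.
Linear molecule, 4 cuts → 5 fragments:
  1–45 → 45 bp
  46–52 → 7 bp
  53–61 → 9 bp
  62–150 → 89 bp
  151–239 → 89 bp
Sorted largest to smallest: 89, 89, 45, 9, 7 bp.

89, 89, 45, 9, 7 bp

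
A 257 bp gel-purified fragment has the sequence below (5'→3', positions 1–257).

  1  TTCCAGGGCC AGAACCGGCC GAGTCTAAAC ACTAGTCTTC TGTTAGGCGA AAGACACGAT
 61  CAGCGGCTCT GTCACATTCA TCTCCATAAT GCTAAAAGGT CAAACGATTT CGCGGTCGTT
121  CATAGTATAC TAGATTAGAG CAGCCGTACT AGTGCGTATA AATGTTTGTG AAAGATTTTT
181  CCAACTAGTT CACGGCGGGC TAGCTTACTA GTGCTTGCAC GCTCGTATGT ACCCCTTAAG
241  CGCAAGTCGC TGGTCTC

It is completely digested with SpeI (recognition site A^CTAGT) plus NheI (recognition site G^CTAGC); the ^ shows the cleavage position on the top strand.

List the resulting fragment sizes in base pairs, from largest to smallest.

SpeI sites (ACTAGT) start at positions 31, 148, 184, 207.
SpeI cuts after the first base of each site, so after positions 31, 148, 184, 207.
The NheI site (GCTAGC) starts at position 199.
NheI cuts after the first base of each site, so after position 199.
Combined cut positions: 31, 148, 184, 199, 207.
Linear molecule, 5 cuts → 6 fragments:
  1–31 → 31 bp
  32–148 → 117 bp
  149–184 → 36 bp
  185–199 → 15 bp
  200–207 → 8 bp
  208–257 → 50 bp
Sorted largest to smallest: 117, 50, 36, 31, 15, 8 bp.

117, 50, 36, 31, 15, 8 bp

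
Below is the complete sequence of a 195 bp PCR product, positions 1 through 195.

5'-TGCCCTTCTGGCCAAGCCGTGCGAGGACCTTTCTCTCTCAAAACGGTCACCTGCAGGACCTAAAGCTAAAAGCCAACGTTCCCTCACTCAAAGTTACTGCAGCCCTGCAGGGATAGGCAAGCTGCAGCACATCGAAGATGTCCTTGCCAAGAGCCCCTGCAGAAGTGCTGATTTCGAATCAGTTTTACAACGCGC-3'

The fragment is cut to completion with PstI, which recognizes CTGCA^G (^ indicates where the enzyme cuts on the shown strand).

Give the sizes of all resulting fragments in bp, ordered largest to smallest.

55, 46, 35, 34, 17, 8 bp

PstI sites (CTGCAG) start at positions 51, 97, 105, 122, 157.
PstI cuts after base 5 of each site (before the last base), so after positions 55, 101, 109, 126, 161.
Linear molecule, 5 cuts → 6 fragments:
  1–55 → 55 bp
  56–101 → 46 bp
  102–109 → 8 bp
  110–126 → 17 bp
  127–161 → 35 bp
  162–195 → 34 bp
Sorted largest to smallest: 55, 46, 35, 34, 17, 8 bp.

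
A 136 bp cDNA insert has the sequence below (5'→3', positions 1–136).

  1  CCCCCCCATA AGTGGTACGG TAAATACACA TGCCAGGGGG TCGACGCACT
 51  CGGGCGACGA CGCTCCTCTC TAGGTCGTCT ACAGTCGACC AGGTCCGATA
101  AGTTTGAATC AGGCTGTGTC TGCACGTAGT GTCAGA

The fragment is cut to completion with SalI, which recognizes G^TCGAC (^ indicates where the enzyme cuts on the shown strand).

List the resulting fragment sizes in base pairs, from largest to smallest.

52, 44, 40 bp

SalI sites (GTCGAC) start at positions 40, 84.
SalI cuts after the first base of each site, so after positions 40, 84.
Linear molecule, 2 cuts → 3 fragments:
  1–40 → 40 bp
  41–84 → 44 bp
  85–136 → 52 bp
Sorted largest to smallest: 52, 44, 40 bp.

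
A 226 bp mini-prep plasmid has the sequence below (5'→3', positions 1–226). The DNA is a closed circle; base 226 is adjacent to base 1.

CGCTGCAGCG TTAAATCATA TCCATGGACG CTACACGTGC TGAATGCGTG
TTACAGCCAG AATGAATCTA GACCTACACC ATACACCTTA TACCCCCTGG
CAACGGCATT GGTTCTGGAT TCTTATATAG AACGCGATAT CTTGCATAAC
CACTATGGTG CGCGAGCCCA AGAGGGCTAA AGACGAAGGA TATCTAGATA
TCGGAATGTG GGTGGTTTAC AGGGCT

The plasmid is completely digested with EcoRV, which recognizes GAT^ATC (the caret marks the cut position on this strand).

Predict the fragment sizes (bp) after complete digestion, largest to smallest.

EcoRV sites (GATATC) start at positions 136, 189, 197.
EcoRV cuts after base 3 of each site, so after positions 138, 191, 199.
Circular molecule, 3 cuts → 3 fragments:
  139–191 → 53 bp
  192–199 → 8 bp
  200–226 then 1–138 → 27 + 138 = 165 bp
Sorted largest to smallest: 165, 53, 8 bp.

165, 53, 8 bp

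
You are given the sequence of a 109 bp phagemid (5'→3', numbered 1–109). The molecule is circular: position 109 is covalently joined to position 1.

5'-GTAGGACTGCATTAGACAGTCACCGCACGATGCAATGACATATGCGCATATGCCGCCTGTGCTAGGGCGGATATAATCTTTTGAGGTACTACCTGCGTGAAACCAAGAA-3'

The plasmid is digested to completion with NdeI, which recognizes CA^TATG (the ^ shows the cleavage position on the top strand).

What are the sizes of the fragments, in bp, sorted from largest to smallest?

NdeI sites (CATATG) start at positions 39, 47.
NdeI cuts after base 2 of each site, so after positions 40, 48.
Circular molecule, 2 cuts → 2 fragments:
  41–48 → 8 bp
  49–109 then 1–40 → 61 + 40 = 101 bp
Sorted largest to smallest: 101, 8 bp.

101, 8 bp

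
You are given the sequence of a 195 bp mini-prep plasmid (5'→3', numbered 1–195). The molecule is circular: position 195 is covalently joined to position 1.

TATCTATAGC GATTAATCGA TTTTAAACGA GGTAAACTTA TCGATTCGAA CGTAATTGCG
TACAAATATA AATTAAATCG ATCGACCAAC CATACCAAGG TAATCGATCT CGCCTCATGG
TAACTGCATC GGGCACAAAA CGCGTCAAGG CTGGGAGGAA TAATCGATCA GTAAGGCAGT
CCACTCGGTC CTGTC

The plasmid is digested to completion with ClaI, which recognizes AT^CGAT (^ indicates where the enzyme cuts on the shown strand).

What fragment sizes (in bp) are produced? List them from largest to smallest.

ClaI sites (ATCGAT) start at positions 16, 40, 77, 103, 163.
ClaI cuts after base 2 of each site, so after positions 17, 41, 78, 104, 164.
Circular molecule, 5 cuts → 5 fragments:
  18–41 → 24 bp
  42–78 → 37 bp
  79–104 → 26 bp
  105–164 → 60 bp
  165–195 then 1–17 → 31 + 17 = 48 bp
Sorted largest to smallest: 60, 48, 37, 26, 24 bp.

60, 48, 37, 26, 24 bp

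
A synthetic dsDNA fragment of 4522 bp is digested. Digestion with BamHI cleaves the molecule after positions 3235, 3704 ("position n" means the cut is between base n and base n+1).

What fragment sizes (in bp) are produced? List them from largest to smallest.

Linear molecule, 2 cuts → 3 fragments:
  3235 − 0 = 3235 bp
  3704 − 3235 = 469 bp
  4522 − 3704 = 818 bp
Sorted largest to smallest: 3235, 818, 469 bp.

3235, 818, 469 bp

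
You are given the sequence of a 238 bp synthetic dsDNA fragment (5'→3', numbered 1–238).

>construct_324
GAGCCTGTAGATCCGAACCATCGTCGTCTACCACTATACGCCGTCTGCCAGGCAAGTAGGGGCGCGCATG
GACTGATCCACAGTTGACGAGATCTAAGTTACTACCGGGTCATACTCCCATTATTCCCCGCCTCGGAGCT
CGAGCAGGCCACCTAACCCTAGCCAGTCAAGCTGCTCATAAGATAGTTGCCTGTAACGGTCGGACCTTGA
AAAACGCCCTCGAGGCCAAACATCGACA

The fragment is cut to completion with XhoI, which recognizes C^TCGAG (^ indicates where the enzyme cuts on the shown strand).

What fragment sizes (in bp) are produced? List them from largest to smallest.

139, 80, 19 bp

XhoI sites (CTCGAG) start at positions 139, 219.
XhoI cuts after the first base of each site, so after positions 139, 219.
Linear molecule, 2 cuts → 3 fragments:
  1–139 → 139 bp
  140–219 → 80 bp
  220–238 → 19 bp
Sorted largest to smallest: 139, 80, 19 bp.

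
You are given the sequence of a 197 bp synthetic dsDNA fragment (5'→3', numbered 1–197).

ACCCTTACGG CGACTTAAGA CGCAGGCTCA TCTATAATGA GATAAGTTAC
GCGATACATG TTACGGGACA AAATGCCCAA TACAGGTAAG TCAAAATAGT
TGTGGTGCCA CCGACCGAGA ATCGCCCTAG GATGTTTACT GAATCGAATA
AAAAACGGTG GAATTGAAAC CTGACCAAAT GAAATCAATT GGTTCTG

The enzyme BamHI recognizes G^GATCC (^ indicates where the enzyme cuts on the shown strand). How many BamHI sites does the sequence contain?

No occurrence of GGATCC is present in the sequence.
BamHI does not cut: 0 sites.

0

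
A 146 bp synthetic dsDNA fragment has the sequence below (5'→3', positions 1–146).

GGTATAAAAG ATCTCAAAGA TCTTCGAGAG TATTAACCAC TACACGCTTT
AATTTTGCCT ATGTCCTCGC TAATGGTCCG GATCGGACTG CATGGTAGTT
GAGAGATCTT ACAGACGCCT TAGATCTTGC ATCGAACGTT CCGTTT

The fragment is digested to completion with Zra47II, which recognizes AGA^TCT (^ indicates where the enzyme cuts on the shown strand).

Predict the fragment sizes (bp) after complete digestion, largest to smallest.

Zra47II sites (AGATCT) start at positions 9, 18, 104, 122.
Zra47II cuts after base 3 of each site, so after positions 11, 20, 106, 124.
Linear molecule, 4 cuts → 5 fragments:
  1–11 → 11 bp
  12–20 → 9 bp
  21–106 → 86 bp
  107–124 → 18 bp
  125–146 → 22 bp
Sorted largest to smallest: 86, 22, 18, 11, 9 bp.

86, 22, 18, 11, 9 bp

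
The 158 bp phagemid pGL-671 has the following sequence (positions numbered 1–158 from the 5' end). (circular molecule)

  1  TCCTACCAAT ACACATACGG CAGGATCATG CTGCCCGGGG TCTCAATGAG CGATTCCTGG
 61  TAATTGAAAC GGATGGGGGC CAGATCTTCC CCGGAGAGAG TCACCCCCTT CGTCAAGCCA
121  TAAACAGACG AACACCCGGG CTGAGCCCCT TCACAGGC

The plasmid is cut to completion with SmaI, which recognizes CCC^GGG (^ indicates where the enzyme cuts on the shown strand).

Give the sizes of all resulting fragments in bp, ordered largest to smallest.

101, 57 bp

SmaI sites (CCCGGG) start at positions 34, 135.
SmaI cuts after base 3 of each site, so after positions 36, 137.
Circular molecule, 2 cuts → 2 fragments:
  37–137 → 101 bp
  138–158 then 1–36 → 21 + 36 = 57 bp
Sorted largest to smallest: 101, 57 bp.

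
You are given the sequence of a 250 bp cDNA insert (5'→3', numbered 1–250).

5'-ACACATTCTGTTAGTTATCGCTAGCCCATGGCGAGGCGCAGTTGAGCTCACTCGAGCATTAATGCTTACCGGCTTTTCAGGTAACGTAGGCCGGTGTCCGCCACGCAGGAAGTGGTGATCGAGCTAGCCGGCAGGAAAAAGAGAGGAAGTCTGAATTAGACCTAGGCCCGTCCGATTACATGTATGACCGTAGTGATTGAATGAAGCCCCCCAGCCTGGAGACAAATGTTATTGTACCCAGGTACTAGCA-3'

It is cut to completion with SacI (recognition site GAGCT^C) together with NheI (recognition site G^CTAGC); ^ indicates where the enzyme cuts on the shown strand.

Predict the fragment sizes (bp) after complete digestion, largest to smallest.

127, 75, 28, 20 bp

The SacI site (GAGCTC) starts at position 44.
SacI cuts after base 5 of each site (before the last base), so after position 48.
NheI sites (GCTAGC) start at positions 20, 123.
NheI cuts after the first base of each site, so after positions 20, 123.
Combined cut positions: 20, 48, 123.
Linear molecule, 3 cuts → 4 fragments:
  1–20 → 20 bp
  21–48 → 28 bp
  49–123 → 75 bp
  124–250 → 127 bp
Sorted largest to smallest: 127, 75, 28, 20 bp.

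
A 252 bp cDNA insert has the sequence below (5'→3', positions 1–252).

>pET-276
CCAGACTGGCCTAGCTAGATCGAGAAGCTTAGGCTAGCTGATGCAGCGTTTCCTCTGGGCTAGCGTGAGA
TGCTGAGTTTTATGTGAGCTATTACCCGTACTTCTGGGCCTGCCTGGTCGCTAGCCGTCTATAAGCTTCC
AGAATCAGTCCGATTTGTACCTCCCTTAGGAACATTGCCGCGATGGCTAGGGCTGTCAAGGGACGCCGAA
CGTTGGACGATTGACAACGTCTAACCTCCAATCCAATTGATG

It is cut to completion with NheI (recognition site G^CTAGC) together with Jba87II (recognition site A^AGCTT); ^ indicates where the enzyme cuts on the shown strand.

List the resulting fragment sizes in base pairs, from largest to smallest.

NheI sites (GCTAGC) start at positions 33, 59, 120.
NheI cuts after the first base of each site, so after positions 33, 59, 120.
Jba87II sites (AAGCTT) start at positions 25, 133.
Jba87II cuts after the first base of each site, so after positions 25, 133.
Combined cut positions: 25, 33, 59, 120, 133.
Linear molecule, 5 cuts → 6 fragments:
  1–25 → 25 bp
  26–33 → 8 bp
  34–59 → 26 bp
  60–120 → 61 bp
  121–133 → 13 bp
  134–252 → 119 bp
Sorted largest to smallest: 119, 61, 26, 25, 13, 8 bp.

119, 61, 26, 25, 13, 8 bp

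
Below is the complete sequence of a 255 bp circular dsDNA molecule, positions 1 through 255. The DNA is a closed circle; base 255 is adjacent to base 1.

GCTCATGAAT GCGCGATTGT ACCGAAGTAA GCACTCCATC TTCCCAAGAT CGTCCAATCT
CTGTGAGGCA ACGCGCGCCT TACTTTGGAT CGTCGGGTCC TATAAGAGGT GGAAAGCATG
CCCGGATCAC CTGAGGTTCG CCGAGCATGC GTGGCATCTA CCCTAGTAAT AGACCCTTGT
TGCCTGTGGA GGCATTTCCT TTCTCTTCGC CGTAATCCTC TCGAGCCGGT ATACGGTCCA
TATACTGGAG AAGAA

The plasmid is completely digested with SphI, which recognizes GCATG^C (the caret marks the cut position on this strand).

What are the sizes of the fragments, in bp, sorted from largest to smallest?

SphI sites (GCATGC) start at positions 116, 145.
SphI cuts after base 5 of each site (before the last base), so after positions 120, 149.
Circular molecule, 2 cuts → 2 fragments:
  121–149 → 29 bp
  150–255 then 1–120 → 106 + 120 = 226 bp
Sorted largest to smallest: 226, 29 bp.

226, 29 bp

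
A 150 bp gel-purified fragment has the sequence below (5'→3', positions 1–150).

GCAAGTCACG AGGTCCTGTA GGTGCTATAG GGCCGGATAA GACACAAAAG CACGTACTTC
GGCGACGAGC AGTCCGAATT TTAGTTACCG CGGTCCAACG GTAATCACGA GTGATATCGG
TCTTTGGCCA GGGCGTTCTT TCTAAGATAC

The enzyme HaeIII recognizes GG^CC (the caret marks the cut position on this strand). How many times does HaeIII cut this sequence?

GGCC occurs starting at positions 31, 126.
HaeIII cuts at 2 sites.

2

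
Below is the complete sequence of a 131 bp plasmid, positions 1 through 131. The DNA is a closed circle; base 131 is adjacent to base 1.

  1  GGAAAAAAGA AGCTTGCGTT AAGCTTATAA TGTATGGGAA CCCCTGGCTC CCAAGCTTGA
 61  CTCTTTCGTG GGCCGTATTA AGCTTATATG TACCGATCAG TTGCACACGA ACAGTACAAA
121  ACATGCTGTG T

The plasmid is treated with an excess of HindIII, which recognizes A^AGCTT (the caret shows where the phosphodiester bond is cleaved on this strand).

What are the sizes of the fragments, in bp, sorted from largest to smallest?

61, 32, 27, 11 bp

HindIII sites (AAGCTT) start at positions 10, 21, 53, 80.
HindIII cuts after the first base of each site, so after positions 10, 21, 53, 80.
Circular molecule, 4 cuts → 4 fragments:
  11–21 → 11 bp
  22–53 → 32 bp
  54–80 → 27 bp
  81–131 then 1–10 → 51 + 10 = 61 bp
Sorted largest to smallest: 61, 32, 27, 11 bp.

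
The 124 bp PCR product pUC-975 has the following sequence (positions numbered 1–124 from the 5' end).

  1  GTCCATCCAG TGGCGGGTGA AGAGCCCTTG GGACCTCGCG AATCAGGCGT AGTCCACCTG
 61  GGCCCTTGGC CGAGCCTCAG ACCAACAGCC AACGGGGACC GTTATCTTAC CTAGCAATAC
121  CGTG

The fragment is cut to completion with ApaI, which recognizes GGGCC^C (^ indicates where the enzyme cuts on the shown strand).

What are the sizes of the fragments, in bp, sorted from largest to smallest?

The ApaI site (GGGCCC) starts at position 60.
ApaI cuts after base 5 of each site (before the last base), so after position 64.
Linear molecule, 1 cut → 2 fragments:
  1–64 → 64 bp
  65–124 → 60 bp
Sorted largest to smallest: 64, 60 bp.

64, 60 bp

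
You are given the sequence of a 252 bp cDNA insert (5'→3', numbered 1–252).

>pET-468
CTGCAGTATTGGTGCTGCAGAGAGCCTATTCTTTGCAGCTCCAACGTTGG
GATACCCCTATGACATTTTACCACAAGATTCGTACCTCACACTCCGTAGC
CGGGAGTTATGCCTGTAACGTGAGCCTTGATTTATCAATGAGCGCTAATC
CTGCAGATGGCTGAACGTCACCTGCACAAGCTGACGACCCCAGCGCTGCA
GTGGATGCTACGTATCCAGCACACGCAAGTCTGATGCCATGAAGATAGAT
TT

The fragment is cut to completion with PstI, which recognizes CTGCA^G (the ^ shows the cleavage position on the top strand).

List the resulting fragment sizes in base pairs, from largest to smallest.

PstI sites (CTGCAG) start at positions 1, 15, 151, 196.
PstI cuts after base 5 of each site (before the last base), so after positions 5, 19, 155, 200.
Linear molecule, 4 cuts → 5 fragments:
  1–5 → 5 bp
  6–19 → 14 bp
  20–155 → 136 bp
  156–200 → 45 bp
  201–252 → 52 bp
Sorted largest to smallest: 136, 52, 45, 14, 5 bp.

136, 52, 45, 14, 5 bp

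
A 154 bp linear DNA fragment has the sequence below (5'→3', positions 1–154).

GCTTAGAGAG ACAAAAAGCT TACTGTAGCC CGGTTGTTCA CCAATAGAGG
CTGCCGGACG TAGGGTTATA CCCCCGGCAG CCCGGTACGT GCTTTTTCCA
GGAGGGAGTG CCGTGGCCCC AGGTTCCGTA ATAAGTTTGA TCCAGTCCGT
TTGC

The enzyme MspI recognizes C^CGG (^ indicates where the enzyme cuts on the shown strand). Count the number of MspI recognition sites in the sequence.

4

CCGG occurs starting at positions 30, 54, 74, 82.
MspI cuts at 4 sites.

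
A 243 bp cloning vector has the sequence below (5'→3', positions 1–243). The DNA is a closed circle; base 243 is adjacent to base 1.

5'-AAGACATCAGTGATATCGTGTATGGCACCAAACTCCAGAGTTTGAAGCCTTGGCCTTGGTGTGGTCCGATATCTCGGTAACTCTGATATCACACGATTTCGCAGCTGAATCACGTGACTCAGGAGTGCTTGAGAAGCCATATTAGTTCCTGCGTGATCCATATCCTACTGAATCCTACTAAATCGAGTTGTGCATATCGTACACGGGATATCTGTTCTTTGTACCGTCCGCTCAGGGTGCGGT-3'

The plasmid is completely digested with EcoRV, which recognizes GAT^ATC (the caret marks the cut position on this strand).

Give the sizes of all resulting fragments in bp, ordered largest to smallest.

122, 56, 48, 17 bp

EcoRV sites (GATATC) start at positions 12, 68, 85, 207.
EcoRV cuts after base 3 of each site, so after positions 14, 70, 87, 209.
Circular molecule, 4 cuts → 4 fragments:
  15–70 → 56 bp
  71–87 → 17 bp
  88–209 → 122 bp
  210–243 then 1–14 → 34 + 14 = 48 bp
Sorted largest to smallest: 122, 56, 48, 17 bp.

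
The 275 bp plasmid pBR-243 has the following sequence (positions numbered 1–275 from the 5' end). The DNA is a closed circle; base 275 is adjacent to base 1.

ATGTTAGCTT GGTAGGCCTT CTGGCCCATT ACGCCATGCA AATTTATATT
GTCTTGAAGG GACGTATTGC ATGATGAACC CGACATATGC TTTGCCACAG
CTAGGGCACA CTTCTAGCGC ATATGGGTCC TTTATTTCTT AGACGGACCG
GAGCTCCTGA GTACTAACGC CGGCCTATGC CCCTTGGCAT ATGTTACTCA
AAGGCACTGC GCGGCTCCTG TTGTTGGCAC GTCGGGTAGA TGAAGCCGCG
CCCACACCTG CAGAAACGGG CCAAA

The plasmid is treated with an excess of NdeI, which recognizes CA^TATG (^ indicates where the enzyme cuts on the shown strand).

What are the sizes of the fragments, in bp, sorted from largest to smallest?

NdeI sites (CATATG) start at positions 84, 120, 188.
NdeI cuts after base 2 of each site, so after positions 85, 121, 189.
Circular molecule, 3 cuts → 3 fragments:
  86–121 → 36 bp
  122–189 → 68 bp
  190–275 then 1–85 → 86 + 85 = 171 bp
Sorted largest to smallest: 171, 68, 36 bp.

171, 68, 36 bp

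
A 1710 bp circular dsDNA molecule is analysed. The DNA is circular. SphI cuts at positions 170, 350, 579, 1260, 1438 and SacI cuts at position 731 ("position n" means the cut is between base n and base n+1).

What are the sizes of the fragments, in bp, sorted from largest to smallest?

529, 442, 229, 180, 178, 152 bp

Combined cut positions (sorted): 170, 350, 579, 731, 1260, 1438.
Circular molecule, 6 cuts → 6 fragments:
  350 − 170 = 180 bp
  579 − 350 = 229 bp
  731 − 579 = 152 bp
  1260 − 731 = 529 bp
  1438 − 1260 = 178 bp
  wrap: 1710 − 1438 + 170 = 442 bp
Sorted largest to smallest: 529, 442, 229, 180, 178, 152 bp.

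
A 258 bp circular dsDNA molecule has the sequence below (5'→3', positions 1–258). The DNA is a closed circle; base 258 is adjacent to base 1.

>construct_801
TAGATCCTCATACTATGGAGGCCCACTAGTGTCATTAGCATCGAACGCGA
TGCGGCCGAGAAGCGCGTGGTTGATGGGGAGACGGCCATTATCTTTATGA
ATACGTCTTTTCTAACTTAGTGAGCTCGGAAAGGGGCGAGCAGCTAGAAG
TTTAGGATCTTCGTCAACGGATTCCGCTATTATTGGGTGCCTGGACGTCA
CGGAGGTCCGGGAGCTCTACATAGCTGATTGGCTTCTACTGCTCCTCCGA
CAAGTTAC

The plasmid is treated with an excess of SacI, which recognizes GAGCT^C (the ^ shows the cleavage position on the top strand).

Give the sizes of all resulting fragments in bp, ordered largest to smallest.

168, 90 bp

SacI sites (GAGCTC) start at positions 122, 212.
SacI cuts after base 5 of each site (before the last base), so after positions 126, 216.
Circular molecule, 2 cuts → 2 fragments:
  127–216 → 90 bp
  217–258 then 1–126 → 42 + 126 = 168 bp
Sorted largest to smallest: 168, 90 bp.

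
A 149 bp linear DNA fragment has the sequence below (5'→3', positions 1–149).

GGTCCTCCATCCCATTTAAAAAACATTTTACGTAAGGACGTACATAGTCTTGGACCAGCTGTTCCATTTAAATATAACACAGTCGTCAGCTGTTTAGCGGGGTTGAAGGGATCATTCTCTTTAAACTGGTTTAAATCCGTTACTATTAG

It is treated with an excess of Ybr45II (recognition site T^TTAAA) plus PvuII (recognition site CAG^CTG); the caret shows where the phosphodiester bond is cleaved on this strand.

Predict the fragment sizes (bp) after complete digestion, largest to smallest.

Ybr45II sites (TTTAAA) start at positions 15, 67, 120, 130.
Ybr45II cuts after the first base of each site, so after positions 15, 67, 120, 130.
PvuII sites (CAGCTG) start at positions 56, 87.
PvuII cuts after base 3 of each site, so after positions 58, 89.
Combined cut positions: 15, 58, 67, 89, 120, 130.
Linear molecule, 6 cuts → 7 fragments:
  1–15 → 15 bp
  16–58 → 43 bp
  59–67 → 9 bp
  68–89 → 22 bp
  90–120 → 31 bp
  121–130 → 10 bp
  131–149 → 19 bp
Sorted largest to smallest: 43, 31, 22, 19, 15, 10, 9 bp.

43, 31, 22, 19, 15, 10, 9 bp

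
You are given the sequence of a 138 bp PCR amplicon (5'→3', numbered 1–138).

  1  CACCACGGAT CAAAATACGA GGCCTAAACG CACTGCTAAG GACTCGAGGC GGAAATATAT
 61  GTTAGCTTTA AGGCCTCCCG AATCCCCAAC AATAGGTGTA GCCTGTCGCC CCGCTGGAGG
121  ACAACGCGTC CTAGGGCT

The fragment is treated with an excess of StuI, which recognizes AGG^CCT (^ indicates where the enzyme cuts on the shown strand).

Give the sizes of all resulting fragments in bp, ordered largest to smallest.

65, 51, 22 bp

StuI sites (AGGCCT) start at positions 20, 71.
StuI cuts after base 3 of each site, so after positions 22, 73.
Linear molecule, 2 cuts → 3 fragments:
  1–22 → 22 bp
  23–73 → 51 bp
  74–138 → 65 bp
Sorted largest to smallest: 65, 51, 22 bp.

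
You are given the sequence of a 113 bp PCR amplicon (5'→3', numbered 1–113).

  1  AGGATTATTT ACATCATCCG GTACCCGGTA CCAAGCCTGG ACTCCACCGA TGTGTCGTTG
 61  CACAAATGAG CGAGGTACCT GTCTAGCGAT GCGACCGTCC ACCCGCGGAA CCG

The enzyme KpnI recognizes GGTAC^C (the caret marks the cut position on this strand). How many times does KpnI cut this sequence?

GGTACC occurs starting at positions 20, 27, 74.
KpnI cuts at 3 sites.

3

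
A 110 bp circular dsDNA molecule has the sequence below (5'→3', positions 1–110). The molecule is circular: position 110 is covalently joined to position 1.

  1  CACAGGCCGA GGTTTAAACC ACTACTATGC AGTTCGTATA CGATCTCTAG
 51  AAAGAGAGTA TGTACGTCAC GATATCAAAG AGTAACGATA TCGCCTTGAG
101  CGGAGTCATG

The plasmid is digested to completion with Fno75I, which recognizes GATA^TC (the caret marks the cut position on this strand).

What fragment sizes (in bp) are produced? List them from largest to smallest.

94, 16 bp

Fno75I sites (GATATC) start at positions 71, 87.
Fno75I cuts after base 4 of each site, so after positions 74, 90.
Circular molecule, 2 cuts → 2 fragments:
  75–90 → 16 bp
  91–110 then 1–74 → 20 + 74 = 94 bp
Sorted largest to smallest: 94, 16 bp.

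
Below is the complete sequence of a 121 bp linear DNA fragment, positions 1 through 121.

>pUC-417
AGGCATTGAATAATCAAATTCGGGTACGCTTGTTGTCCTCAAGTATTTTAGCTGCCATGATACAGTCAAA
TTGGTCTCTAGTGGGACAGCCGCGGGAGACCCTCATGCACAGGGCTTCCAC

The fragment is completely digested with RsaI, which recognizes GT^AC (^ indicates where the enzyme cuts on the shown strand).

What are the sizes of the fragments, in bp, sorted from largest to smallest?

The RsaI site (GTAC) starts at position 24.
RsaI cuts after base 2 of each site, so after position 25.
Linear molecule, 1 cut → 2 fragments:
  1–25 → 25 bp
  26–121 → 96 bp
Sorted largest to smallest: 96, 25 bp.

96, 25 bp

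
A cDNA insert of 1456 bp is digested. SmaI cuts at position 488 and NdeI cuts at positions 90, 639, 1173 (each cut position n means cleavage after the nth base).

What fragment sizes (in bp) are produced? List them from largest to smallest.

534, 398, 283, 151, 90 bp

Combined cut positions (sorted): 90, 488, 639, 1173.
Linear molecule, 4 cuts → 5 fragments:
  90 − 0 = 90 bp
  488 − 90 = 398 bp
  639 − 488 = 151 bp
  1173 − 639 = 534 bp
  1456 − 1173 = 283 bp
Sorted largest to smallest: 534, 398, 283, 151, 90 bp.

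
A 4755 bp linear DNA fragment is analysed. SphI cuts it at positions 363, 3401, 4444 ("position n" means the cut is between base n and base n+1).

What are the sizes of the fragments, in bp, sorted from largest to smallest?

Linear molecule, 3 cuts → 4 fragments:
  363 − 0 = 363 bp
  3401 − 363 = 3038 bp
  4444 − 3401 = 1043 bp
  4755 − 4444 = 311 bp
Sorted largest to smallest: 3038, 1043, 363, 311 bp.

3038, 1043, 363, 311 bp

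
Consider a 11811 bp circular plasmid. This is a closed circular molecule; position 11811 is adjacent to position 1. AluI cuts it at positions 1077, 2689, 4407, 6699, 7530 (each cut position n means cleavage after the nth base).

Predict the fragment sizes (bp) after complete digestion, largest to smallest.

5358, 2292, 1718, 1612, 831 bp

Circular molecule, 5 cuts → 5 fragments:
  2689 − 1077 = 1612 bp
  4407 − 2689 = 1718 bp
  6699 − 4407 = 2292 bp
  7530 − 6699 = 831 bp
  wrap: 11811 − 7530 + 1077 = 5358 bp
Sorted largest to smallest: 5358, 2292, 1718, 1612, 831 bp.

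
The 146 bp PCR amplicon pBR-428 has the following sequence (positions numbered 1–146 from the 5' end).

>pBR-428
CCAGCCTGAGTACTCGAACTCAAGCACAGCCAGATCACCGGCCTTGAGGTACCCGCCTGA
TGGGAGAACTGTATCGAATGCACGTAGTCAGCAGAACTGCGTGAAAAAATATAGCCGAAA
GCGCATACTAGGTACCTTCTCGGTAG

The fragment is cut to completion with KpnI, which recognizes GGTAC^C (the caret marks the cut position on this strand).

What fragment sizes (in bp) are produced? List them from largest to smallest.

KpnI sites (GGTACC) start at positions 48, 131.
KpnI cuts after base 5 of each site (before the last base), so after positions 52, 135.
Linear molecule, 2 cuts → 3 fragments:
  1–52 → 52 bp
  53–135 → 83 bp
  136–146 → 11 bp
Sorted largest to smallest: 83, 52, 11 bp.

83, 52, 11 bp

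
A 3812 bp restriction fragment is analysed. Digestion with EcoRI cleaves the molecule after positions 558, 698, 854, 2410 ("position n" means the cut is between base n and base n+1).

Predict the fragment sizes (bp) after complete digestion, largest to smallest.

1556, 1402, 558, 156, 140 bp

Linear molecule, 4 cuts → 5 fragments:
  558 − 0 = 558 bp
  698 − 558 = 140 bp
  854 − 698 = 156 bp
  2410 − 854 = 1556 bp
  3812 − 2410 = 1402 bp
Sorted largest to smallest: 1556, 1402, 558, 156, 140 bp.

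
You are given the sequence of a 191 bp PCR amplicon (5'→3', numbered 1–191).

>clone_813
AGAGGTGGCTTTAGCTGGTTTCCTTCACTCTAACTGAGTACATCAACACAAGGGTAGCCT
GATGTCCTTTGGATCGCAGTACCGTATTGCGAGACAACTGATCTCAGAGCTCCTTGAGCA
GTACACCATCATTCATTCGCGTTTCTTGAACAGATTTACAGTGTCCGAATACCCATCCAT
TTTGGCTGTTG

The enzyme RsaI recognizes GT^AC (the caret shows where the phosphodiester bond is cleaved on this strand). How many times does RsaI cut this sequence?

3

GTAC occurs starting at positions 38, 79, 121.
RsaI cuts at 3 sites.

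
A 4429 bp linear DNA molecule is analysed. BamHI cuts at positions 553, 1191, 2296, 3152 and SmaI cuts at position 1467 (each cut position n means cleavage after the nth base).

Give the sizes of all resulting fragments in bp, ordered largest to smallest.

Combined cut positions (sorted): 553, 1191, 1467, 2296, 3152.
Linear molecule, 5 cuts → 6 fragments:
  553 − 0 = 553 bp
  1191 − 553 = 638 bp
  1467 − 1191 = 276 bp
  2296 − 1467 = 829 bp
  3152 − 2296 = 856 bp
  4429 − 3152 = 1277 bp
Sorted largest to smallest: 1277, 856, 829, 638, 553, 276 bp.

1277, 856, 829, 638, 553, 276 bp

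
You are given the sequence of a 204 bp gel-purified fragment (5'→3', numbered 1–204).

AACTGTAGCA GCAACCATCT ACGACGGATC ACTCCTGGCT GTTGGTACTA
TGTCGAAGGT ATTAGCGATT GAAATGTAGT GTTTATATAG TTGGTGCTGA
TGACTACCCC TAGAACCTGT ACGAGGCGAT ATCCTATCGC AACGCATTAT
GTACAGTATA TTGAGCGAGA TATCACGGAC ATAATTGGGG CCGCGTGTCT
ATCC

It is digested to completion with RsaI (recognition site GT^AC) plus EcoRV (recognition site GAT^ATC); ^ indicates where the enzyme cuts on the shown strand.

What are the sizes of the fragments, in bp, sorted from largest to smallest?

RsaI sites (GTAC) start at positions 45, 119, 151.
RsaI cuts after base 2 of each site, so after positions 46, 120, 152.
EcoRV sites (GATATC) start at positions 128, 169.
EcoRV cuts after base 3 of each site, so after positions 130, 171.
Combined cut positions: 46, 120, 130, 152, 171.
Linear molecule, 5 cuts → 6 fragments:
  1–46 → 46 bp
  47–120 → 74 bp
  121–130 → 10 bp
  131–152 → 22 bp
  153–171 → 19 bp
  172–204 → 33 bp
Sorted largest to smallest: 74, 46, 33, 22, 19, 10 bp.

74, 46, 33, 22, 19, 10 bp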